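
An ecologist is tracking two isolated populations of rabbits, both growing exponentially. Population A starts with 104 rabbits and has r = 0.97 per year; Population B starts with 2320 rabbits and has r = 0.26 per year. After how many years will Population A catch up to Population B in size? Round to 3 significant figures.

4.37 years

Set 104·e^(0.97t) = 2320·e^(0.26t).
e^((0.97 − 0.26)t) = 2320/104 → e^(0.71·t) = 22.308.
0.71·t = ln(22.308) = 3.1049, so t = 3.1049/0.71 = 4.3731.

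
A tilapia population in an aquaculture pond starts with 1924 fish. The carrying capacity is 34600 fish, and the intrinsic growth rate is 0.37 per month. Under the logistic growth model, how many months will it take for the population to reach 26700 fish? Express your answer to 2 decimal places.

10.95 months

A = (K − N₀)/N₀ = (34600 − 1924)/1924 = 16.983.
Solve 34600/(1 + 16.983·e^(−0.37t)) = 26700: 1 + 16.983·e^(−0.37t) = 1.2959, so e^(−0.37t) = 0.0174218.
−0.37·t = ln(0.0174218) = -4.05, so t = 4.05/0.37 = 10.946.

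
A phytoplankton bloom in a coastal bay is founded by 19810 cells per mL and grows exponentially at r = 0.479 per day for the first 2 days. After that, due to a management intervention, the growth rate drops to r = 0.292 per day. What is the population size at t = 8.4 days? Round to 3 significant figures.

Phase 1: N(2) = 19810·e^(0.479×2) = 19810·e^0.958 = 51634.3.
Phase 2 runs for 8.4 − 2 = 6.4 days at r = 0.292.
N(8.4) = 51634.3·e^(0.292×6.4) = 51634.3·e^1.869 = 334617.

335000 cells per mL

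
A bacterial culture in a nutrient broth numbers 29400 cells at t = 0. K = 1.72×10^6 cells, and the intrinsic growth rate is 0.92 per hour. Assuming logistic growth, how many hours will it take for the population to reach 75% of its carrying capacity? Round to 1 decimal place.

5.6 hours

A = (K − N₀)/N₀ = (1.72×10^6 − 29400)/29400 = 57.503.
Solve 1.72×10^6/(1 + 57.503·e^(−0.92t)) = 1.29×10^6: 1 + 57.503·e^(−0.92t) = 1.3333, so e^(−0.92t) = 0.00579676.
−0.92·t = ln(0.00579676) = -5.1505, so t = 5.1505/0.92 = 5.5983.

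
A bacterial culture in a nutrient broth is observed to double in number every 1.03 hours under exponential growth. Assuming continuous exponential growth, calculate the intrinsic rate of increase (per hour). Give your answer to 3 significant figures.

0.673 per hour

r = ln(2)/t_d = 0.6931/1.03 = 0.67296.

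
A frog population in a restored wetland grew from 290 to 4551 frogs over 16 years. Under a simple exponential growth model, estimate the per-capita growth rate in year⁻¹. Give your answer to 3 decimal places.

0.172 per year

From N(t) = N₀·e^(rt): e^(r·16) = 4551/290 = 15.693.
r·16 = ln(15.693) = 2.7532, so r = 2.7532/16 = 0.17208.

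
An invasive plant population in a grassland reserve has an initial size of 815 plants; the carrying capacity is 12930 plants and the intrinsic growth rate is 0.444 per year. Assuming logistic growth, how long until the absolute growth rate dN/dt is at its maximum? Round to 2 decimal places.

6.08 years

Logistic growth is fastest at N = K/2 = 6465.
A = (K − N₀)/N₀ = 14.865. Set K/(1 + A·e^(−rt)) = K/2 → A·e^(−rt) = 1.
e^(−0.444t) = 1/14.865 = 0.067272, so t = ln(14.865)/0.444 = 2.699/0.444 = 6.0789.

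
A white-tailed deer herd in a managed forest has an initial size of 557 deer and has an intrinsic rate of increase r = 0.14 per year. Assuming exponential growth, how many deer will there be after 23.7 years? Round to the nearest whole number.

N(t) = N₀·e^(rt) = 557 × e^(0.14×23.7) = 557 × e^3.318.
e^3.318 ≈ 27.605, so N ≈ 557 × 27.605 = 15376.

15376 deer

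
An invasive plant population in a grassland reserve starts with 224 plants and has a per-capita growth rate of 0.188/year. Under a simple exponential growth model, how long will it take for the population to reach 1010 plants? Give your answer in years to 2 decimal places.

8.01 years

Set N₀·e^(rt) = 1010: e^(0.188·t) = 1010/224 = 4.5089.
0.188·t = ln(4.5089) = 1.5061, so t = 1.5061/0.188 = 8.011.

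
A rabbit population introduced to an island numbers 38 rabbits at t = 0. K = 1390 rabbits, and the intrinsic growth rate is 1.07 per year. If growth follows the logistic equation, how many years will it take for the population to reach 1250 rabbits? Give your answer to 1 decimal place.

5.4 years

A = (K − N₀)/N₀ = (1390 − 38)/38 = 35.579.
Solve 1390/(1 + 35.579·e^(−1.07t)) = 1250: 1 + 35.579·e^(−1.07t) = 1.112, so e^(−1.07t) = 0.00314793.
−1.07·t = ln(0.00314793) = -5.761, so t = 5.761/1.07 = 5.3841.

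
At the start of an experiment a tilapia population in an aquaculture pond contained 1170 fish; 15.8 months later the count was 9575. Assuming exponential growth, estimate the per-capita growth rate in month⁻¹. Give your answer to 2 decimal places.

From N(t) = N₀·e^(rt): e^(r·15.8) = 9575/1170 = 8.1838.
r·15.8 = ln(8.1838) = 2.1022, so r = 2.1022/15.8 = 0.13305.

0.13 per month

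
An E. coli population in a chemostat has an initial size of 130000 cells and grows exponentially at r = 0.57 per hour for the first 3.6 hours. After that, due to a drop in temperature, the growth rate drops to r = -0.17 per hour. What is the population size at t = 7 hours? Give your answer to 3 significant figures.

Phase 1: N(3.6) = 130000·e^(0.57×3.6) = 130000·e^2.052 = 1.011849×10^6.
Phase 2 runs for 7 − 3.6 = 3.4 hours at r = -0.17.
N(7) = 1.011849×10^6·e^(-0.17×3.4) = 1.011849×10^6·e^-0.578 = 567667.

568000 cells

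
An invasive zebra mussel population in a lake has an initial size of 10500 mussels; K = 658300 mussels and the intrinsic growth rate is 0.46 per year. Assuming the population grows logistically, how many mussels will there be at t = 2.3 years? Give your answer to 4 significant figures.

A = (K − N₀)/N₀ = (658300 − 10500)/10500 = 61.695.
N(t) = K/(1 + A·e^(−rt)) = 658300/(1 + 61.695×e^(−0.46×2.3)).
e^(−1.058) = 0.34715; denominator = 1 + 61.695×0.34715 = 22.417.
N = 658300/22.417 = 29365.5.

29370 mussels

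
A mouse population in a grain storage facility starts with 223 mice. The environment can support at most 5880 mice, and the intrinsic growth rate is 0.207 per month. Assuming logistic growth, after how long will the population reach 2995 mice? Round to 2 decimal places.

15.80 months

A = (K − N₀)/N₀ = (5880 − 223)/223 = 25.368.
Solve 5880/(1 + 25.368·e^(−0.207t)) = 2995: 1 + 25.368·e^(−0.207t) = 1.9633, so e^(−0.207t) = 0.0379724.
−0.207·t = ln(0.0379724) = -3.2709, so t = 3.2709/0.207 = 15.801.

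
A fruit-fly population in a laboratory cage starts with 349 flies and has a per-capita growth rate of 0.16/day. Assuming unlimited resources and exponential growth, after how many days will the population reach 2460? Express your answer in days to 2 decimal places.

Set N₀·e^(rt) = 2460: e^(0.16·t) = 2460/349 = 7.0487.
0.16·t = ln(7.0487) = 1.9528, so t = 1.9528/0.16 = 12.205.

12.21 days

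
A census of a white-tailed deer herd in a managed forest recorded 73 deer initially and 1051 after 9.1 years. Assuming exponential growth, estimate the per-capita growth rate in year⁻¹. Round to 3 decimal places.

0.293 per year

From N(t) = N₀·e^(rt): e^(r·9.1) = 1051/73 = 14.397.
r·9.1 = ln(14.397) = 2.667, so r = 2.667/9.1 = 0.29308.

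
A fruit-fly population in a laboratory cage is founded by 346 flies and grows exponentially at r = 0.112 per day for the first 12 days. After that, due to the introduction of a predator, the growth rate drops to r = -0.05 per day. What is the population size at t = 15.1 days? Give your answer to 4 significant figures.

1136 flies

Phase 1: N(12) = 346·e^(0.112×12) = 346·e^1.344 = 1326.69.
Phase 2 runs for 15.1 − 12 = 3.1 days at r = -0.05.
N(15.1) = 1326.69·e^(-0.05×3.1) = 1326.69·e^-0.155 = 1136.19.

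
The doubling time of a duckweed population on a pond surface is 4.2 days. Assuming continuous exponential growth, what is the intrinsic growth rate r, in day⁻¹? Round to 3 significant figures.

0.165 per day

r = ln(2)/t_d = 0.6931/4.2 = 0.16504.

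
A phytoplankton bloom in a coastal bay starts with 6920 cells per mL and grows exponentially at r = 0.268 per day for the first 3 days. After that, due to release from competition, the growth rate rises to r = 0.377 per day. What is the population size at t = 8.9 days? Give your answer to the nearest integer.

Phase 1: N(3) = 6920·e^(0.268×3) = 6920·e^0.804 = 15462.5.
Phase 2 runs for 8.9 − 3 = 5.9 days at r = 0.377.
N(8.9) = 15462.5·e^(0.377×5.9) = 15462.5·e^2.224 = 142982.

142982 cells per mL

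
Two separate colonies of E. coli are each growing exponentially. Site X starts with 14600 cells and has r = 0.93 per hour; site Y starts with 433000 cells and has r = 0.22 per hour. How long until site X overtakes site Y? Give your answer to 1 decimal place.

4.8 hours

Set 14600·e^(0.93t) = 433000·e^(0.22t).
e^((0.93 − 0.22)t) = 433000/14600 → e^(0.71·t) = 29.658.
0.71·t = ln(29.658) = 3.3897, so t = 3.3897/0.71 = 4.7742.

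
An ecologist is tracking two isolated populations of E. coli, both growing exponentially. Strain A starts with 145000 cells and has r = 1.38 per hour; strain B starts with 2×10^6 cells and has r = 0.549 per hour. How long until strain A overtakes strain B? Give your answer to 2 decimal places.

Set 145000·e^(1.38t) = 2×10^6·e^(0.549t).
e^((1.38 − 0.549)t) = 2×10^6/145000 → e^(0.831·t) = 13.793.
0.831·t = ln(13.793) = 2.6242, so t = 2.6242/0.831 = 3.1578.

3.16 hours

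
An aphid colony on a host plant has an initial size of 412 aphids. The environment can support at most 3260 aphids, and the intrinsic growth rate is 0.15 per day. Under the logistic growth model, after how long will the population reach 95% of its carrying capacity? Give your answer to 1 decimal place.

A = (K − N₀)/N₀ = (3260 − 412)/412 = 6.9126.
Solve 3260/(1 + 6.9126·e^(−0.15t)) = 3097: 1 + 6.9126·e^(−0.15t) = 1.0526, so e^(−0.15t) = 0.00761384.
−0.15·t = ln(0.00761384) = -4.8778, so t = 4.8778/0.15 = 32.519.

32.5 days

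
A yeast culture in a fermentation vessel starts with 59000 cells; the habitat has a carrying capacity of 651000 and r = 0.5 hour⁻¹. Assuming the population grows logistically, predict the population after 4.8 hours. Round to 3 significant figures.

A = (K − N₀)/N₀ = (651000 − 59000)/59000 = 10.034.
N(t) = K/(1 + A·e^(−rt)) = 651000/(1 + 10.034×e^(−0.5×4.8)).
e^(−2.4) = 0.090718; denominator = 1 + 10.034×0.090718 = 1.9103.
N = 651000/1.9103 = 340792.

341000 cells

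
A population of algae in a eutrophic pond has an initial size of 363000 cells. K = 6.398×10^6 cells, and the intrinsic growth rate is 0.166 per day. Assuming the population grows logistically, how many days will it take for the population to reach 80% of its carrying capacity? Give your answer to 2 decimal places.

A = (K − N₀)/N₀ = (6.398×10^6 − 363000)/363000 = 16.625.
Solve 6.398×10^6/(1 + 16.625·e^(−0.166t)) = 5.1184×10^6: 1 + 16.625·e^(−0.166t) = 1.25, so e^(−0.166t) = 0.0150373.
−0.166·t = ln(0.0150373) = -4.1972, so t = 4.1972/0.166 = 25.284.

25.28 days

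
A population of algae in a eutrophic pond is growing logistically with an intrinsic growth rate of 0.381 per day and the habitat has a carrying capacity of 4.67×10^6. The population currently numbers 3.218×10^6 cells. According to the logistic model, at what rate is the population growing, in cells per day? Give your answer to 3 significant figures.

dN/dt = rN(1 − N/K) = 0.381 × 3.218×10^6 × (1 − 3.218×10^6/4.67×10^6).
1 − 3.218×10^6/4.67×10^6 = 0.31092; dN/dt = 0.381 × 3.218×10^6 × 0.31092 = 3.81207×10^5.

381000 cells per day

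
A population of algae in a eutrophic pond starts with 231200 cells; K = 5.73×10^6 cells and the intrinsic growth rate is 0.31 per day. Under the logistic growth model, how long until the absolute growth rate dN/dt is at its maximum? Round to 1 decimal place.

Logistic growth is fastest at N = K/2 = 2.865×10^6.
A = (K − N₀)/N₀ = 23.784. Set K/(1 + A·e^(−rt)) = K/2 → A·e^(−rt) = 1.
e^(−0.31t) = 1/23.784 = 0.0420455, so t = ln(23.784)/0.31 = 3.169/0.31 = 10.223.

10.2 days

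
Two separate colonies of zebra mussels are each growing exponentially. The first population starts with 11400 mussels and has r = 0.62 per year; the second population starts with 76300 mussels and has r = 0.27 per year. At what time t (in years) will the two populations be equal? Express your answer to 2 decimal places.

5.43 years

Set 11400·e^(0.62t) = 76300·e^(0.27t).
e^((0.62 − 0.27)t) = 76300/11400 → e^(0.35·t) = 6.693.
0.35·t = ln(6.693) = 1.9011, so t = 1.9011/0.35 = 5.4316.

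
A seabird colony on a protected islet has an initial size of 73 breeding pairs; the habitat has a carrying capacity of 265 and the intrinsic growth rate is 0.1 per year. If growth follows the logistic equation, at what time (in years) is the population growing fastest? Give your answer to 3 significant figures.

Logistic growth is fastest at N = K/2 = 132.5.
A = (K − N₀)/N₀ = 2.6301. Set K/(1 + A·e^(−rt)) = K/2 → A·e^(−rt) = 1.
e^(−0.1t) = 1/2.6301 = 0.380208, so t = ln(2.6301)/0.1 = 0.96704/0.1 = 9.6704.

9.67 years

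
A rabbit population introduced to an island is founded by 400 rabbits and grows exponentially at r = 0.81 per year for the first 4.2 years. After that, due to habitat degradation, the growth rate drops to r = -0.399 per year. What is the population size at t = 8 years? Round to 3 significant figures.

Phase 1: N(4.2) = 400·e^(0.81×4.2) = 400·e^3.402 = 12009.6.
Phase 2 runs for 8 − 4.2 = 3.8 years at r = -0.399.
N(8) = 12009.6·e^(-0.399×3.8) = 12009.6·e^-1.516 = 2636.65.

2640 rabbits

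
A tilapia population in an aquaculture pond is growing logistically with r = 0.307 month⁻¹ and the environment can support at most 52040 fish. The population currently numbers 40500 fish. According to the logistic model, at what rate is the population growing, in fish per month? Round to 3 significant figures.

2760 fish per month

dN/dt = rN(1 − N/K) = 0.307 × 40500 × (1 − 40500/52040).
1 − 40500/52040 = 0.22175; dN/dt = 0.307 × 40500 × 0.22175 = 2757.2.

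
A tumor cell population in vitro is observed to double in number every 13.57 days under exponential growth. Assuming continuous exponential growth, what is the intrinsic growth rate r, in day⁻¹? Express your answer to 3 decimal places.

0.051 per day

r = ln(2)/t_d = 0.6931/13.57 = 0.051079.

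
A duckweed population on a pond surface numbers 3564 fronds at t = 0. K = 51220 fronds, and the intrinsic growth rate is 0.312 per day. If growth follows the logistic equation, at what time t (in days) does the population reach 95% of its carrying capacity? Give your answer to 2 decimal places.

17.75 days

A = (K − N₀)/N₀ = (51220 − 3564)/3564 = 13.371.
Solve 51220/(1 + 13.371·e^(−0.312t)) = 48659: 1 + 13.371·e^(−0.312t) = 1.0526, so e^(−0.312t) = 0.0039361.
−0.312·t = ln(0.0039361) = -5.5376, so t = 5.5376/0.312 = 17.749.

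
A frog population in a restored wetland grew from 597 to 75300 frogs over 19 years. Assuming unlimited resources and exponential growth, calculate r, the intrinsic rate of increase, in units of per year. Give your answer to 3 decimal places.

0.255 per year

From N(t) = N₀·e^(rt): e^(r·19) = 75300/597 = 126.13.
r·19 = ln(126.13) = 4.8373, so r = 4.8373/19 = 0.2546.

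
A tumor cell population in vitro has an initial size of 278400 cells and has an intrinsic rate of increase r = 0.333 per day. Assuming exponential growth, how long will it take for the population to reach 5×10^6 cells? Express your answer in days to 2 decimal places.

8.67 days

Set N₀·e^(rt) = 5×10^6: e^(0.333·t) = 5×10^6/278400 = 17.96.
0.333·t = ln(17.96) = 2.8881, so t = 2.8881/0.333 = 8.6731.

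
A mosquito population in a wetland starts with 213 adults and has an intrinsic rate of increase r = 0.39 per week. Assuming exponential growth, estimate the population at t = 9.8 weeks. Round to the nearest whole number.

9733 adults

N(t) = N₀·e^(rt) = 213 × e^(0.39×9.8) = 213 × e^3.822.
e^3.822 ≈ 45.696, so N ≈ 213 × 45.696 = 9733.14.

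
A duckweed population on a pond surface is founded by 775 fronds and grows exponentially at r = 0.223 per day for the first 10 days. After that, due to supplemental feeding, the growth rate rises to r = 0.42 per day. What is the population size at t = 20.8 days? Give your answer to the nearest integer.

672571 fronds

Phase 1: N(10) = 775·e^(0.223×10) = 775·e^2.23 = 7207.4.
Phase 2 runs for 20.8 − 10 = 10.8 days at r = 0.42.
N(20.8) = 7207.4·e^(0.42×10.8) = 7207.4·e^4.536 = 672571.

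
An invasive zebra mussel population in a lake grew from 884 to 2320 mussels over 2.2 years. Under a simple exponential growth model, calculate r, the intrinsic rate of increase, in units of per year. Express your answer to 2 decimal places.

From N(t) = N₀·e^(rt): e^(r·2.2) = 2320/884 = 2.6244.
r·2.2 = ln(2.6244) = 0.96487, so r = 0.96487/2.2 = 0.43858.

0.44 per year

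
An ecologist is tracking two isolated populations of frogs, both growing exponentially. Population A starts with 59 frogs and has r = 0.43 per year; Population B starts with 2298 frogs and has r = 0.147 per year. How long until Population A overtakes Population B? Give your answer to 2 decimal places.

Set 59·e^(0.43t) = 2298·e^(0.147t).
e^((0.43 − 0.147)t) = 2298/59 → e^(0.283·t) = 38.949.
0.283·t = ln(38.949) = 3.6623, so t = 3.6623/0.283 = 12.941.

12.94 years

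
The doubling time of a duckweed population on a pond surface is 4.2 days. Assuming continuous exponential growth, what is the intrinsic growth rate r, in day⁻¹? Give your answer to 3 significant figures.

0.165 per day

r = ln(2)/t_d = 0.6931/4.2 = 0.16504.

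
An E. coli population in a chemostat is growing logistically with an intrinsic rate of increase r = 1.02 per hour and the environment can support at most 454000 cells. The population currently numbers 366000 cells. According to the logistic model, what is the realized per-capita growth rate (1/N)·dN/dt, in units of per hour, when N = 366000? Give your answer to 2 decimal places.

0.20 per hour

(1/N)·dN/dt = r(1 − N/K) = 1.02 × (1 − 366000/454000).
= 1.02 × 0.19383 = 0.19771.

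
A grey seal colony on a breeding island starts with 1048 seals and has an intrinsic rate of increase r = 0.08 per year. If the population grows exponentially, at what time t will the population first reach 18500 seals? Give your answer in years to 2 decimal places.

Set N₀·e^(rt) = 18500: e^(0.08·t) = 18500/1048 = 17.653.
0.08·t = ln(17.653) = 2.8709, so t = 2.8709/0.08 = 35.886.

35.89 years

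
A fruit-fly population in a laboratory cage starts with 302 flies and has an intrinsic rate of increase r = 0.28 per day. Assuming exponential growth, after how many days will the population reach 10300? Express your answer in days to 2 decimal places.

Set N₀·e^(rt) = 10300: e^(0.28·t) = 10300/302 = 34.106.
0.28·t = ln(34.106) = 3.5295, so t = 3.5295/0.28 = 12.605.

12.61 days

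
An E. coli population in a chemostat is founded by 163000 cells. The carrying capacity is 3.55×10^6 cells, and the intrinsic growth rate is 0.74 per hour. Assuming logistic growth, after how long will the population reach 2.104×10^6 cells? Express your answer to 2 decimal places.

4.61 hours

A = (K − N₀)/N₀ = (3.55×10^6 − 163000)/163000 = 20.779.
Solve 3.55×10^6/(1 + 20.779·e^(−0.74t)) = 2.104×10^6: 1 + 20.779·e^(−0.74t) = 1.6873, so e^(−0.74t) = 0.0330746.
−0.74·t = ln(0.0330746) = -3.409, so t = 3.409/0.74 = 4.6067.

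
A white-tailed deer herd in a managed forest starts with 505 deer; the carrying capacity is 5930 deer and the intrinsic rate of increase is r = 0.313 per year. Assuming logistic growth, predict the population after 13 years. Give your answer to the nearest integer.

A = (K − N₀)/N₀ = (5930 − 505)/505 = 10.743.
N(t) = K/(1 + A·e^(−rt)) = 5930/(1 + 10.743×e^(−0.313×13)).
e^(−4.069) = 0.017094; denominator = 1 + 10.743×0.017094 = 1.1836.
N = 5930/1.1836 = 5009.97.

5010 deer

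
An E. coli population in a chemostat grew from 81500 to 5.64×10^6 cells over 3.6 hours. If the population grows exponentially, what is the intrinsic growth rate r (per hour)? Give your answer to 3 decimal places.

From N(t) = N₀·e^(rt): e^(r·3.6) = 5.64×10^6/81500 = 69.202.
r·3.6 = ln(69.202) = 4.237, so r = 4.237/3.6 = 1.177.

1.177 per hour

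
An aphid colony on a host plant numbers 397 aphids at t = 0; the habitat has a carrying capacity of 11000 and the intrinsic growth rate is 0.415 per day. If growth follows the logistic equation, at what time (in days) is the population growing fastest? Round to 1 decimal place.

7.9 days

Logistic growth is fastest at N = K/2 = 5500.
A = (K − N₀)/N₀ = 26.708. Set K/(1 + A·e^(−rt)) = K/2 → A·e^(−rt) = 1.
e^(−0.415t) = 1/26.708 = 0.0374422, so t = ln(26.708)/0.415 = 3.285/0.415 = 7.9156.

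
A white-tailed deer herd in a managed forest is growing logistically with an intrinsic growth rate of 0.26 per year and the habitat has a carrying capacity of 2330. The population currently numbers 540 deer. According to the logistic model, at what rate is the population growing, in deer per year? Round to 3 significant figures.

dN/dt = rN(1 − N/K) = 0.26 × 540 × (1 − 540/2330).
1 − 540/2330 = 0.76824; dN/dt = 0.26 × 540 × 0.76824 = 107.86.

108 deer per year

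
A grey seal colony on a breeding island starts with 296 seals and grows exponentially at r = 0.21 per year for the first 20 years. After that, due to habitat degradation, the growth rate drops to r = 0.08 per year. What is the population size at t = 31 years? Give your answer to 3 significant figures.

47600 seals

Phase 1: N(20) = 296·e^(0.21×20) = 296·e^4.2 = 19739.2.
Phase 2 runs for 31 − 20 = 11 years at r = 0.08.
N(31) = 19739.2·e^(0.08×11) = 19739.2·e^0.88 = 47589.1.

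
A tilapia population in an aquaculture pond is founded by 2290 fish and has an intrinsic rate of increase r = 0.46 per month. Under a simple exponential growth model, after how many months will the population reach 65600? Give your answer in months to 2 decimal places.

Set N₀·e^(rt) = 65600: e^(0.46·t) = 65600/2290 = 28.646.
0.46·t = ln(28.646) = 3.355, so t = 3.355/0.46 = 7.2935.

7.29 months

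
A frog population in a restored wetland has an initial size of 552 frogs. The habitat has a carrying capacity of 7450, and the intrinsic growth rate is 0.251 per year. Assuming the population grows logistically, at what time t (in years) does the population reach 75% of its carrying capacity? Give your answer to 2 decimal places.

14.44 years

A = (K − N₀)/N₀ = (7450 − 552)/552 = 12.496.
Solve 7450/(1 + 12.496·e^(−0.251t)) = 5587.5: 1 + 12.496·e^(−0.251t) = 1.3333, so e^(−0.251t) = 0.0266744.
−0.251·t = ln(0.0266744) = -3.6241, so t = 3.6241/0.251 = 14.438.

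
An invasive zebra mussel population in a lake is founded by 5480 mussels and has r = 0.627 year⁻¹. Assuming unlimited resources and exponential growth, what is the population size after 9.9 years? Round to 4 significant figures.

2720000 mussels

N(t) = N₀·e^(rt) = 5480 × e^(0.627×9.9) = 5480 × e^6.207.
e^6.207 ≈ 496.36, so N ≈ 5480 × 496.36 = 2.720049×10^6.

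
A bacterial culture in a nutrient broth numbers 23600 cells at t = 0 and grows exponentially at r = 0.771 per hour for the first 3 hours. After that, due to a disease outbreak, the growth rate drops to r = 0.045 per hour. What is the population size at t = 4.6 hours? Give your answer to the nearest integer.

Phase 1: N(3) = 23600·e^(0.771×3) = 23600·e^2.313 = 238471.
Phase 2 runs for 4.6 − 3 = 1.6 hours at r = 0.045.
N(4.6) = 238471·e^(0.045×1.6) = 238471·e^0.072 = 256274.

256274 cells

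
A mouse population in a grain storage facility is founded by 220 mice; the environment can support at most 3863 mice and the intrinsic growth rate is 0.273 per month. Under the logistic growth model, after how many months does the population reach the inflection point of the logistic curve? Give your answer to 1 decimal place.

10.3 months

Logistic growth is fastest at N = K/2 = 1931.5.
A = (K − N₀)/N₀ = 16.559. Set K/(1 + A·e^(−rt)) = K/2 → A·e^(−rt) = 1.
e^(−0.273t) = 1/16.559 = 0.0603898, so t = ln(16.559)/0.273 = 2.8069/0.273 = 10.282.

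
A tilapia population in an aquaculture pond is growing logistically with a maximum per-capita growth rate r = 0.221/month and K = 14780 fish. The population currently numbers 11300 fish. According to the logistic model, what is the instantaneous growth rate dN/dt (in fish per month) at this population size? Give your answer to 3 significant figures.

dN/dt = rN(1 − N/K) = 0.221 × 11300 × (1 − 11300/14780).
1 − 11300/14780 = 0.23545; dN/dt = 0.221 × 11300 × 0.23545 = 588.

588 fish per month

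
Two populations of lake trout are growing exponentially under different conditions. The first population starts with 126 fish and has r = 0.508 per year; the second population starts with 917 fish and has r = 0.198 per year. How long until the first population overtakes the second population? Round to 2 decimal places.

6.40 years

Set 126·e^(0.508t) = 917·e^(0.198t).
e^((0.508 − 0.198)t) = 917/126 → e^(0.31·t) = 7.2778.
0.31·t = ln(7.2778) = 1.9848, so t = 1.9848/0.31 = 6.4027.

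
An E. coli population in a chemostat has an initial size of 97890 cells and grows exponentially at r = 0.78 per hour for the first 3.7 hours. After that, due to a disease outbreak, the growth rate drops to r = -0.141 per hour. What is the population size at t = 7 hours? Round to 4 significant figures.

Phase 1: N(3.7) = 97890·e^(0.78×3.7) = 97890·e^2.886 = 1.754334×10^6.
Phase 2 runs for 7 − 3.7 = 3.3 hours at r = -0.141.
N(7) = 1.754334×10^6·e^(-0.141×3.3) = 1.754334×10^6·e^-0.4653 = 1.101628×10^6.

1102000 cells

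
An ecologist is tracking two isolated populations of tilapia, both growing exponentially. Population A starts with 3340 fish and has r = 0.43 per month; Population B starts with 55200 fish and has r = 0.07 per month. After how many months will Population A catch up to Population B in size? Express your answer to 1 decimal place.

7.8 months

Set 3340·e^(0.43t) = 55200·e^(0.07t).
e^((0.43 − 0.07)t) = 55200/3340 → e^(0.36·t) = 16.527.
0.36·t = ln(16.527) = 2.805, so t = 2.805/0.36 = 7.7916.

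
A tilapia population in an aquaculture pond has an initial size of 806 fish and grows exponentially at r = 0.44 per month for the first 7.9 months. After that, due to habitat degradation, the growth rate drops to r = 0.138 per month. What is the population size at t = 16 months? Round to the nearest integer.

79689 fish

Phase 1: N(7.9) = 806·e^(0.44×7.9) = 806·e^3.476 = 26058.1.
Phase 2 runs for 16 − 7.9 = 8.1 months at r = 0.138.
N(16) = 26058.1·e^(0.138×8.1) = 26058.1·e^1.118 = 79688.8.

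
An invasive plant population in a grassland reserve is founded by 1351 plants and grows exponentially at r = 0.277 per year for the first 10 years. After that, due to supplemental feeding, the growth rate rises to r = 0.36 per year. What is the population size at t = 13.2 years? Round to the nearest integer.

68227 plants

Phase 1: N(10) = 1351·e^(0.277×10) = 1351·e^2.77 = 21560.1.
Phase 2 runs for 13.2 − 10 = 3.2 years at r = 0.36.
N(13.2) = 21560.1·e^(0.36×3.2) = 21560.1·e^1.152 = 68227.3.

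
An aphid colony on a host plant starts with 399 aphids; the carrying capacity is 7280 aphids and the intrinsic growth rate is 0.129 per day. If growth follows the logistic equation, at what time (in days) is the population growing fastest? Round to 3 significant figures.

Logistic growth is fastest at N = K/2 = 3640.
A = (K − N₀)/N₀ = 17.246. Set K/(1 + A·e^(−rt)) = K/2 → A·e^(−rt) = 1.
e^(−0.129t) = 1/17.246 = 0.0579858, so t = ln(17.246)/0.129 = 2.8476/0.129 = 22.074.

22.1 days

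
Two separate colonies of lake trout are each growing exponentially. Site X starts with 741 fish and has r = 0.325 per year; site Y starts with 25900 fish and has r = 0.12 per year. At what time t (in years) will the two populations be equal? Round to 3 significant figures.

Set 741·e^(0.325t) = 25900·e^(0.12t).
e^((0.325 − 0.12)t) = 25900/741 → e^(0.205·t) = 34.953.
0.205·t = ln(34.953) = 3.554, so t = 3.554/0.205 = 17.337.

17.3 years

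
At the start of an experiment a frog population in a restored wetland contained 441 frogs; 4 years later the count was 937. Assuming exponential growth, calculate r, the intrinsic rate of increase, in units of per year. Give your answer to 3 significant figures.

From N(t) = N₀·e^(rt): e^(r·4) = 937/441 = 2.1247.
r·4 = ln(2.1247) = 0.75364, so r = 0.75364/4 = 0.18841.

0.188 per year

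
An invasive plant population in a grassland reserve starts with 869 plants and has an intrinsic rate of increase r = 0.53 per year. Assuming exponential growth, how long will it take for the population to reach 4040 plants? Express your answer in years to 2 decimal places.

2.90 years

Set N₀·e^(rt) = 4040: e^(0.53·t) = 4040/869 = 4.649.
0.53·t = ln(4.649) = 1.5367, so t = 1.5367/0.53 = 2.8994.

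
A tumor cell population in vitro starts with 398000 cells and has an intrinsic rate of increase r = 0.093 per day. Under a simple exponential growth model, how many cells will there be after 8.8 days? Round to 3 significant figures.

902000 cells

N(t) = N₀·e^(rt) = 398000 × e^(0.093×8.8) = 398000 × e^0.8184.
e^0.8184 ≈ 2.2669, so N ≈ 398000 × 2.2669 = 902214.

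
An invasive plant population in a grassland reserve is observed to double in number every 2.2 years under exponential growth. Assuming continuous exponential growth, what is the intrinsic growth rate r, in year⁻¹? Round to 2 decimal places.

0.32 per year

r = ln(2)/t_d = 0.6931/2.2 = 0.31507.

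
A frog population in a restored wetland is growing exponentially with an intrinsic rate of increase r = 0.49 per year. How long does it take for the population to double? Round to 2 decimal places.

Doubling time t_d = ln(2)/r = 0.6931/0.49 = 1.4146.

1.41 years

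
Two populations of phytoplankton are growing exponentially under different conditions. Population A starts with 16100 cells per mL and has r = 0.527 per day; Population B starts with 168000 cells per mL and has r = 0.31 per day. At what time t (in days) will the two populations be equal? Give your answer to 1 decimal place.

Set 16100·e^(0.527t) = 168000·e^(0.31t).
e^((0.527 − 0.31)t) = 168000/16100 → e^(0.217·t) = 10.435.
0.217·t = ln(10.435) = 2.3451, so t = 2.3451/0.217 = 10.807.

10.8 days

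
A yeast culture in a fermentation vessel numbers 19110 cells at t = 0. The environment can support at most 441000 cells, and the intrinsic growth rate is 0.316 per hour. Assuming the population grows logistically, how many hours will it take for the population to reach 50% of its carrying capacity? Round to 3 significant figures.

A = (K − N₀)/N₀ = (441000 − 19110)/19110 = 22.077.
Solve 441000/(1 + 22.077·e^(−0.316t)) = 220500: 1 + 22.077·e^(−0.316t) = 2, so e^(−0.316t) = 0.0452962.
−0.316·t = ln(0.0452962) = -3.0945, so t = 3.0945/0.316 = 9.7928.

9.79 hours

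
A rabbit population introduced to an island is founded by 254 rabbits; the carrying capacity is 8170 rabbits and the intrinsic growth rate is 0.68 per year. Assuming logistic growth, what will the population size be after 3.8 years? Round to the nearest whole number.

A = (K − N₀)/N₀ = (8170 − 254)/254 = 31.165.
N(t) = K/(1 + A·e^(−rt)) = 8170/(1 + 31.165×e^(−0.68×3.8)).
e^(−2.584) = 0.075472; denominator = 1 + 31.165×0.075472 = 3.3521.
N = 8170/3.3521 = 2437.28.

2437 rabbits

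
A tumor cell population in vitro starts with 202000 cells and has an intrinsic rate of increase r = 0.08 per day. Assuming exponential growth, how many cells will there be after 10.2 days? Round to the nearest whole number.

N(t) = N₀·e^(rt) = 202000 × e^(0.08×10.2) = 202000 × e^0.816.
e^0.816 ≈ 2.2614, so N ≈ 202000 × 2.2614 = 456810.

456810 cells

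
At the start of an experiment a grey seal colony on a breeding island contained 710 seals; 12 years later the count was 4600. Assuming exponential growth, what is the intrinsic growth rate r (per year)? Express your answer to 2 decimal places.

From N(t) = N₀·e^(rt): e^(r·12) = 4600/710 = 6.4789.
r·12 = ln(6.4789) = 1.8685, so r = 1.8685/12 = 0.15571.

0.16 per year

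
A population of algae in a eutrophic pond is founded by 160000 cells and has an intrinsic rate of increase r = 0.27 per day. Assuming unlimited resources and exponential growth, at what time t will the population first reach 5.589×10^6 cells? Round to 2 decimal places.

13.16 days

Set N₀·e^(rt) = 5.589×10^6: e^(0.27·t) = 5.589×10^6/160000 = 34.931.
0.27·t = ln(34.931) = 3.5534, so t = 3.5534/0.27 = 13.161.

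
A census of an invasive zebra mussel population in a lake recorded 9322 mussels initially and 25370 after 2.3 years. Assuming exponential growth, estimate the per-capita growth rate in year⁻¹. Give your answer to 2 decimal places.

From N(t) = N₀·e^(rt): e^(r·2.3) = 25370/9322 = 2.7215.
r·2.3 = ln(2.7215) = 1.0012, so r = 1.0012/2.3 = 0.4353.

0.44 per year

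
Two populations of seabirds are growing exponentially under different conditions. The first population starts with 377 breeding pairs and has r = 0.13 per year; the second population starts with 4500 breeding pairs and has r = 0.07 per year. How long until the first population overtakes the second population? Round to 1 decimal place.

Set 377·e^(0.13t) = 4500·e^(0.07t).
e^((0.13 − 0.07)t) = 4500/377 → e^(0.06·t) = 11.936.
0.06·t = ln(11.936) = 2.4796, so t = 2.4796/0.06 = 41.326.

41.3 years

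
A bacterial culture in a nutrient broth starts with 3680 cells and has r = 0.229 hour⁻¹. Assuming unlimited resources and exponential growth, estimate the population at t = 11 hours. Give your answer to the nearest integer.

N(t) = N₀·e^(rt) = 3680 × e^(0.229×11) = 3680 × e^2.519.
e^2.519 ≈ 12.416, so N ≈ 3680 × 12.416 = 45691.5.

45692 cells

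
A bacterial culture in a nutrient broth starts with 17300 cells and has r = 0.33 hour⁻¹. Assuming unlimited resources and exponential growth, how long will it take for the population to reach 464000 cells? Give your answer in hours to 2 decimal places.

Set N₀·e^(rt) = 464000: e^(0.33·t) = 464000/17300 = 26.821.
0.33·t = ln(26.821) = 3.2892, so t = 3.2892/0.33 = 9.9672.

9.97 hours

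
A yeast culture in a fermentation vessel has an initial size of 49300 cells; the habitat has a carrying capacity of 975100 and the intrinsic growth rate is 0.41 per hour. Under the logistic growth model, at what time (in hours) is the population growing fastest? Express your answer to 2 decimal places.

Logistic growth is fastest at N = K/2 = 487550.
A = (K − N₀)/N₀ = 18.779. Set K/(1 + A·e^(−rt)) = K/2 → A·e^(−rt) = 1.
e^(−0.41t) = 1/18.779 = 0.0532512, so t = ln(18.779)/0.41 = 2.9327/0.41 = 7.153.

7.15 hours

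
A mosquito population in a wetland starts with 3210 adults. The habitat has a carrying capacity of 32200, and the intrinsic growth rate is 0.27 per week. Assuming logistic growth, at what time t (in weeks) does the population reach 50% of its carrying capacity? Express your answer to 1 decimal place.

8.2 weeks

A = (K − N₀)/N₀ = (32200 − 3210)/3210 = 9.0312.
Solve 32200/(1 + 9.0312·e^(−0.27t)) = 16100: 1 + 9.0312·e^(−0.27t) = 2, so e^(−0.27t) = 0.110728.
−0.27·t = ln(0.110728) = -2.2007, so t = 2.2007/0.27 = 8.1507.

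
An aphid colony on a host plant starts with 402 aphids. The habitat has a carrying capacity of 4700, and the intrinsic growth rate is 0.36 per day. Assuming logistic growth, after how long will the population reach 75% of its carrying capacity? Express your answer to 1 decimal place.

A = (K − N₀)/N₀ = (4700 − 402)/402 = 10.692.
Solve 4700/(1 + 10.692·e^(−0.36t)) = 3525: 1 + 10.692·e^(−0.36t) = 1.3333, so e^(−0.36t) = 0.0311773.
−0.36·t = ln(0.0311773) = -3.4681, so t = 3.4681/0.36 = 9.6335.

9.6 days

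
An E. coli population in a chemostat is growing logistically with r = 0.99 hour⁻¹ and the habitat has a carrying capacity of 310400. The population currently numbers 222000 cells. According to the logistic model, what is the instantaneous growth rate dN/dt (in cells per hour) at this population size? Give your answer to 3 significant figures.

62600 cells per hour

dN/dt = rN(1 − N/K) = 0.99 × 222000 × (1 − 222000/310400).
1 − 222000/310400 = 0.28479; dN/dt = 0.99 × 222000 × 0.28479 = 62592.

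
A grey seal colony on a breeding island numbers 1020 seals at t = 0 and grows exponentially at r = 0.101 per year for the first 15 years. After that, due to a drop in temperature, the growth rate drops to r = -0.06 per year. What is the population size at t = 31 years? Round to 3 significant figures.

1780 seals

Phase 1: N(15) = 1020·e^(0.101×15) = 1020·e^1.515 = 4640.41.
Phase 2 runs for 31 − 15 = 16 years at r = -0.06.
N(31) = 4640.41·e^(-0.06×16) = 4640.41·e^-0.96 = 1776.78.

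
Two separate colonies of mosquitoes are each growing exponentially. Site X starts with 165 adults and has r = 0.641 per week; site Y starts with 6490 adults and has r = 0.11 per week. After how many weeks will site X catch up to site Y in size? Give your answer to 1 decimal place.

6.9 weeks

Set 165·e^(0.641t) = 6490·e^(0.11t).
e^((0.641 − 0.11)t) = 6490/165 → e^(0.531·t) = 39.333.
0.531·t = ln(39.333) = 3.6721, so t = 3.6721/0.531 = 6.9154.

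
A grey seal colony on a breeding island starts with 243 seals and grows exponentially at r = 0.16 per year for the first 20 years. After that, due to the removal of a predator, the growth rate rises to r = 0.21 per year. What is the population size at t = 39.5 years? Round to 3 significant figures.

Phase 1: N(20) = 243·e^(0.16×20) = 243·e^3.2 = 5961.4.
Phase 2 runs for 39.5 − 20 = 19.5 years at r = 0.21.
N(39.5) = 5961.4·e^(0.21×19.5) = 5961.4·e^4.095 = 357919.

358000 seals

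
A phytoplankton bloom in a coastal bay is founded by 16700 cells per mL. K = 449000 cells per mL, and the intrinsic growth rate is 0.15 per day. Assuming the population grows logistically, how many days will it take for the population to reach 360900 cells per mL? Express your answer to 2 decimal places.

A = (K − N₀)/N₀ = (449000 − 16700)/16700 = 25.886.
Solve 449000/(1 + 25.886·e^(−0.15t)) = 360900: 1 + 25.886·e^(−0.15t) = 1.2441, so e^(−0.15t) = 0.00943019.
−0.15·t = ln(0.00943019) = -4.6638, so t = 4.6638/0.15 = 31.092.

31.09 days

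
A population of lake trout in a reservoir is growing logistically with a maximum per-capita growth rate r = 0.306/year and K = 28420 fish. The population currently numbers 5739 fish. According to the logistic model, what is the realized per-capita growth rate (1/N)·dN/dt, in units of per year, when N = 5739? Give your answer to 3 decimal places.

(1/N)·dN/dt = r(1 − N/K) = 0.306 × (1 − 5739/28420).
= 0.306 × 0.79806 = 0.24421.

0.244 per year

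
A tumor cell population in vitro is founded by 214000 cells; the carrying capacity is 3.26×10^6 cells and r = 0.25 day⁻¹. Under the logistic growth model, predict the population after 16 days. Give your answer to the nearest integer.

2585868 cells

A = (K − N₀)/N₀ = (3.26×10^6 − 214000)/214000 = 14.234.
N(t) = K/(1 + A·e^(−rt)) = 3.26×10^6/(1 + 14.234×e^(−0.25×16)).
e^(−4) = 0.018316; denominator = 1 + 14.234×0.018316 = 1.2607.
N = 3.26×10^6/1.2607 = 2.585868×10^6.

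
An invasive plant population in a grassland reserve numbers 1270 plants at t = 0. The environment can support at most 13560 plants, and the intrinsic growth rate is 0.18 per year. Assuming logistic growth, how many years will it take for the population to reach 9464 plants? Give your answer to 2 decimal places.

A = (K − N₀)/N₀ = (13560 − 1270)/1270 = 9.6772.
Solve 13560/(1 + 9.6772·e^(−0.18t)) = 9464: 1 + 9.6772·e^(−0.18t) = 1.4328, so e^(−0.18t) = 0.0447236.
−0.18·t = ln(0.0447236) = -3.1073, so t = 3.1073/0.18 = 17.263.

17.26 years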